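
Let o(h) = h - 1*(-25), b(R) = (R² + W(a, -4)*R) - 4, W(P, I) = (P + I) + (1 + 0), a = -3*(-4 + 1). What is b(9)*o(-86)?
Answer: -7991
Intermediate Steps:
a = 9 (a = -3*(-3) = 9)
W(P, I) = 1 + I + P (W(P, I) = (I + P) + 1 = 1 + I + P)
b(R) = -4 + R² + 6*R (b(R) = (R² + (1 - 4 + 9)*R) - 4 = (R² + 6*R) - 4 = -4 + R² + 6*R)
o(h) = 25 + h (o(h) = h + 25 = 25 + h)
b(9)*o(-86) = (-4 + 9² + 6*9)*(25 - 86) = (-4 + 81 + 54)*(-61) = 131*(-61) = -7991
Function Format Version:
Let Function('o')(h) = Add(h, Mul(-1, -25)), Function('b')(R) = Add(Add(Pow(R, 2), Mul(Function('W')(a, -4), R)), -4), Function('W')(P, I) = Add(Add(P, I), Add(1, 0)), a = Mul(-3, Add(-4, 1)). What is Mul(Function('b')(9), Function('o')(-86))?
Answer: -7991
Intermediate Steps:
a = 9 (a = Mul(-3, -3) = 9)
Function('W')(P, I) = Add(1, I, P) (Function('W')(P, I) = Add(Add(I, P), 1) = Add(1, I, P))
Function('b')(R) = Add(-4, Pow(R, 2), Mul(6, R)) (Function('b')(R) = Add(Add(Pow(R, 2), Mul(Add(1, -4, 9), R)), -4) = Add(Add(Pow(R, 2), Mul(6, R)), -4) = Add(-4, Pow(R, 2), Mul(6, R)))
Function('o')(h) = Add(25, h) (Function('o')(h) = Add(h, 25) = Add(25, h))
Mul(Function('b')(9), Function('o')(-86)) = Mul(Add(-4, Pow(9, 2), Mul(6, 9)), Add(25, -86)) = Mul(Add(-4, 81, 54), -61) = Mul(131, -61) = -7991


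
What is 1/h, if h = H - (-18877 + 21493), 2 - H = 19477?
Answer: -1/22091 ≈ -4.5267e-5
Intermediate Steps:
H = -19475 (H = 2 - 1*19477 = 2 - 19477 = -19475)
h = -22091 (h = -19475 - (-18877 + 21493) = -19475 - 1*2616 = -19475 - 2616 = -22091)
1/h = 1/(-22091) = -1/22091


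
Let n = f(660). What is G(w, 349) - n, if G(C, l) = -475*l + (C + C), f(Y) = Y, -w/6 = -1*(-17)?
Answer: -166639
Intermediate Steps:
w = -102 (w = -(-6)*(-17) = -6*17 = -102)
G(C, l) = -475*l + 2*C
n = 660
G(w, 349) - n = (-475*349 + 2*(-102)) - 1*660 = (-165775 - 204) - 660 = -165979 - 660 = -166639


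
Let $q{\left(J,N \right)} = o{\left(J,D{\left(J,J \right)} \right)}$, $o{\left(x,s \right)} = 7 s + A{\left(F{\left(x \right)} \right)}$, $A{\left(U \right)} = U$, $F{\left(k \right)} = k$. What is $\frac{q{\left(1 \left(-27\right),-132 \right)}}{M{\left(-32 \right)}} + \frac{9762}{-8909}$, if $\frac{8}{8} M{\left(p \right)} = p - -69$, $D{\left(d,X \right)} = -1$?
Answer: $- \frac{664100}{329633} \approx -2.0147$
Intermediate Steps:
$M{\left(p \right)} = 69 + p$ ($M{\left(p \right)} = p - -69 = p + 69 = 69 + p$)
$o{\left(x,s \right)} = x + 7 s$ ($o{\left(x,s \right)} = 7 s + x = x + 7 s$)
$q{\left(J,N \right)} = -7 + J$ ($q{\left(J,N \right)} = J + 7 \left(-1\right) = J - 7 = -7 + J$)
$\frac{q{\left(1 \left(-27\right),-132 \right)}}{M{\left(-32 \right)}} + \frac{9762}{-8909} = \frac{-7 + 1 \left(-27\right)}{69 - 32} + \frac{9762}{-8909} = \frac{-7 - 27}{37} + 9762 \left(- \frac{1}{8909}\right) = \left(-34\right) \frac{1}{37} - \frac{9762}{8909} = - \frac{34}{37} - \frac{9762}{8909} = - \frac{664100}{329633}$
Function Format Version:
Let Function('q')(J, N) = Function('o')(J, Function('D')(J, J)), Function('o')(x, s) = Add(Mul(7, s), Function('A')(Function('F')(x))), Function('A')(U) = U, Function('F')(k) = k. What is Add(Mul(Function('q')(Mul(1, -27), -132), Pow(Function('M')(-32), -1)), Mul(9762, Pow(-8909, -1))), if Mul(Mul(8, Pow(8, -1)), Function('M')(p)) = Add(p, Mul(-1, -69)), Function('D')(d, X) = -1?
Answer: Rational(-664100, 329633) ≈ -2.0147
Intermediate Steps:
Function('M')(p) = Add(69, p) (Function('M')(p) = Add(p, Mul(-1, -69)) = Add(p, 69) = Add(69, p))
Function('o')(x, s) = Add(x, Mul(7, s)) (Function('o')(x, s) = Add(Mul(7, s), x) = Add(x, Mul(7, s)))
Function('q')(J, N) = Add(-7, J) (Function('q')(J, N) = Add(J, Mul(7, -1)) = Add(J, -7) = Add(-7, J))
Add(Mul(Function('q')(Mul(1, -27), -132), Pow(Function('M')(-32), -1)), Mul(9762, Pow(-8909, -1))) = Add(Mul(Add(-7, Mul(1, -27)), Pow(Add(69, -32), -1)), Mul(9762, Pow(-8909, -1))) = Add(Mul(Add(-7, -27), Pow(37, -1)), Mul(9762, Rational(-1, 8909))) = Add(Mul(-34, Rational(1, 37)), Rational(-9762, 8909)) = Add(Rational(-34, 37), Rational(-9762, 8909)) = Rational(-664100, 329633)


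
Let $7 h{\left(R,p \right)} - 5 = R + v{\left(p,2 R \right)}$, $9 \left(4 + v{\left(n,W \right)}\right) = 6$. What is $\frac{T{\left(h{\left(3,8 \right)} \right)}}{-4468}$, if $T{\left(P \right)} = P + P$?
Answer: $- \frac{1}{3351} \approx -0.00029842$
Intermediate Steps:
$v{\left(n,W \right)} = - \frac{10}{3}$ ($v{\left(n,W \right)} = -4 + \frac{1}{9} \cdot 6 = -4 + \frac{2}{3} = - \frac{10}{3}$)
$h{\left(R,p \right)} = \frac{5}{21} + \frac{R}{7}$ ($h{\left(R,p \right)} = \frac{5}{7} + \frac{R - \frac{10}{3}}{7} = \frac{5}{7} + \frac{- \frac{10}{3} + R}{7} = \frac{5}{7} + \left(- \frac{10}{21} + \frac{R}{7}\right) = \frac{5}{21} + \frac{R}{7}$)
$T{\left(P \right)} = 2 P$
$\frac{T{\left(h{\left(3,8 \right)} \right)}}{-4468} = \frac{2 \left(\frac{5}{21} + \frac{1}{7} \cdot 3\right)}{-4468} = 2 \left(\frac{5}{21} + \frac{3}{7}\right) \left(- \frac{1}{4468}\right) = 2 \cdot \frac{2}{3} \left(- \frac{1}{4468}\right) = \frac{4}{3} \left(- \frac{1}{4468}\right) = - \frac{1}{3351}$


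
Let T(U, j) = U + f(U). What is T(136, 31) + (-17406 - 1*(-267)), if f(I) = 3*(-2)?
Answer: -17009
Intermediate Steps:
f(I) = -6
T(U, j) = -6 + U (T(U, j) = U - 6 = -6 + U)
T(136, 31) + (-17406 - 1*(-267)) = (-6 + 136) + (-17406 - 1*(-267)) = 130 + (-17406 + 267) = 130 - 17139 = -17009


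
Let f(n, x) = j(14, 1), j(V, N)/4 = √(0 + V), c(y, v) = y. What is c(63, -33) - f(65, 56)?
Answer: 63 - 4*√14 ≈ 48.033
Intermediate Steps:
j(V, N) = 4*√V (j(V, N) = 4*√(0 + V) = 4*√V)
f(n, x) = 4*√14
c(63, -33) - f(65, 56) = 63 - 4*√14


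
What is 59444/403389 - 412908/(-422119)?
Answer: 27379283864/24325451613 ≈ 1.1255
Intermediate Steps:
59444/403389 - 412908/(-422119) = 59444*(1/403389) - 412908*(-1/422119) = 8492/57627 + 412908/422119 = 27379283864/24325451613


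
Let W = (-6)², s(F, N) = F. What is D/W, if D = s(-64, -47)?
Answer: -16/9 ≈ -1.7778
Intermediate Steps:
D = -64
W = 36
D/W = -64/36 = -64*1/36 = -16/9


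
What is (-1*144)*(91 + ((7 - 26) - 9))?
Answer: -9072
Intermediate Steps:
(-1*144)*(91 + ((7 - 26) - 9)) = -144*(91 + (-19 - 9)) = -144*(91 - 28) = -144*63 = -9072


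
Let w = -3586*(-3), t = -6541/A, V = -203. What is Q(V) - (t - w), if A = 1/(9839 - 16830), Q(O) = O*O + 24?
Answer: -45676140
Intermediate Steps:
Q(O) = 24 + O² (Q(O) = O² + 24 = 24 + O²)
A = -1/6991 (A = 1/(-6991) = -1/6991 ≈ -0.00014304)
t = 45728131 (t = -6541/(-1/6991) = -6541*(-6991) = 45728131)
w = 10758
Q(V) - (t - w) = (24 + (-203)²) - (45728131 - 1*10758) = (24 + 41209) - (45728131 - 10758) = 41233 - 1*45717373 = 41233 - 45717373 = -45676140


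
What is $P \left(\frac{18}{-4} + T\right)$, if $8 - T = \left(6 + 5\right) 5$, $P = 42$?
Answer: $-2163$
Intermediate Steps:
$T = -47$ ($T = 8 - \left(6 + 5\right) 5 = 8 - 11 \cdot 5 = 8 - 55 = -47$)
$P \left(\frac{18}{-4} + T\right) = 42 \left(\frac{18}{-4} - 47\right) = 42 \left(18 \left(- \frac{1}{4}\right) - 47\right) = 42 \left(- \frac{9}{2} - 47\right) = 42 \left(- \frac{103}{2}\right) = -2163$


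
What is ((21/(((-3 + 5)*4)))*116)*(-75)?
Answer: -45675/2 ≈ -22838.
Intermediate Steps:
((21/(((-3 + 5)*4)))*116)*(-75) = ((21/((2*4)))*116)*(-75) = ((21/8)*116)*(-75) = (609/2)*(-75) = -45675/2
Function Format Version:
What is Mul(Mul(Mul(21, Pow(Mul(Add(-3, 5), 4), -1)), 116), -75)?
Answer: Rational(-45675, 2) ≈ -22838.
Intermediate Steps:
Mul(Mul(Mul(21, Pow(Mul(Add(-3, 5), 4), -1)), 116), -75) = Mul(Mul(Mul(21, Pow(Mul(2, 4), -1)), 116), -75) = Mul(Mul(Mul(21, Pow(8, -1)), 116), -75) = Mul(Mul(Mul(21, Rational(1, 8)), 116), -75) = Mul(Mul(Rational(21, 8), 116), -75) = Mul(Rational(609, 2), -75) = Rational(-45675, 2)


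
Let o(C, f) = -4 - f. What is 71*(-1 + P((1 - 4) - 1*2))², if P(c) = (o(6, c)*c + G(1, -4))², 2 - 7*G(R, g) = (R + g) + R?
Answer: 59053824/2401 ≈ 24596.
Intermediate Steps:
G(R, g) = 2/7 - 2*R/7 - g/7 (G(R, g) = 2/7 - ((R + g) + R)/7 = 2/7 - (g + 2*R)/7 = 2/7 + (-2*R/7 - g/7) = 2/7 - 2*R/7 - g/7)
P(c) = (4/7 + c*(-4 - c))² (P(c) = ((-4 - c)*c + (2/7 - 2/7*1 - ⅐*(-4)))² = (c*(-4 - c) + (2/7 - 2/7 + 4/7))² = (c*(-4 - c) + 4/7)² = (4/7 + c*(-4 - c))²)
71*(-1 + P((1 - 4) - 1*2))² = 71*(-1 + (-4 + 7*((1 - 4) - 1*2)*(4 + ((1 - 4) - 1*2)))²/49)² = 71*(-1 + (-4 + 7*(-3 - 2)*(4 + (-3 - 2)))²/49)² = 71*(-1 + (-4 + 7*(-5)*(4 - 5))²/49)² = 71*(-1 + (-4 + 7*(-5)*(-1))²/49)² = 71*(-1 + (-4 + 35)²/49)² = 71*(-1 + (1/49)*31²)² = 71*(-1 + (1/49)*961)² = 71*(-1 + 961/49)² = 71*(912/49)² = 71*(831744/2401) = 59053824/2401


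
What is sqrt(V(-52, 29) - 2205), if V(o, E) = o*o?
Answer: sqrt(499) ≈ 22.338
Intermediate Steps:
V(o, E) = o**2
sqrt(V(-52, 29) - 2205) = sqrt((-52)**2 - 2205) = sqrt(2704 - 2205) = sqrt(499)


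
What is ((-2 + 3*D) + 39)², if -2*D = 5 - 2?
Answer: 4225/4 ≈ 1056.3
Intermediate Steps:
D = -3/2 (D = -(5 - 2)/2 = -½*3 = -3/2 ≈ -1.5000)
((-2 + 3*D) + 39)² = ((-2 + 3*(-3/2)) + 39)² = ((-2 - 9/2) + 39)² = (-13/2 + 39)² = (65/2)² = 4225/4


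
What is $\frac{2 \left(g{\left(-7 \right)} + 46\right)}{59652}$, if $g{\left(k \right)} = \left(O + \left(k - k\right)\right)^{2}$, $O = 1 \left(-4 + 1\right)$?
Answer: $\frac{55}{29826} \approx 0.001844$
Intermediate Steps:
$O = -3$ ($O = 1 \left(-3\right) = -3$)
$g{\left(k \right)} = 9$ ($g{\left(k \right)} = \left(-3 + \left(k - k\right)\right)^{2} = \left(-3 + 0\right)^{2} = \left(-3\right)^{2} = 9$)
$\frac{2 \left(g{\left(-7 \right)} + 46\right)}{59652} = \frac{2 \left(9 + 46\right)}{59652} = 2 \cdot 55 \cdot \frac{1}{59652} = 110 \cdot \frac{1}{59652} = \frac{55}{29826}$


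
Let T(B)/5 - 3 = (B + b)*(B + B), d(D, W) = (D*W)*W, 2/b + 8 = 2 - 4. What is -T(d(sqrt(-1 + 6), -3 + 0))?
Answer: -4065 + 18*sqrt(5) ≈ -4024.8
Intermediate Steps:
b = -1/5 (b = 2/(-8 + (2 - 4)) = 2/(-8 - 2) = 2/(-10) = 2*(-1/10) = -1/5 ≈ -0.20000)
d(D, W) = D*W**2
T(B) = 15 + 10*B*(-1/5 + B) (T(B) = 15 + 5*((B - 1/5)*(B + B)) = 15 + 5*((-1/5 + B)*(2*B)) = 15 + 5*(2*B*(-1/5 + B)) = 15 + 10*B*(-1/5 + B))
-T(d(sqrt(-1 + 6), -3 + 0)) = -(15 - 2*sqrt(-1 + 6)*(-3 + 0)**2 + 10*(sqrt(-1 + 6)*(-3 + 0)**2)**2) = -(15 - 2*sqrt(5)*(-3)**2 + 10*(sqrt(5)*(-3)**2)**2) = -(15 - 2*sqrt(5)*9 + 10*(sqrt(5)*9)**2) = -(15 - 18*sqrt(5) + 10*(9*sqrt(5))**2) = -(15 - 18*sqrt(5) + 10*405) = -(15 - 18*sqrt(5) + 4050) = -(4065 - 18*sqrt(5)) = -4065 + 18*sqrt(5)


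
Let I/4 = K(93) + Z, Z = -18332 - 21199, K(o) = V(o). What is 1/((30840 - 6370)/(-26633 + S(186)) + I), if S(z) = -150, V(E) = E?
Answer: -26783/4225096286 ≈ -6.3390e-6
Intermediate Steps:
K(o) = o
Z = -39531
I = -157752 (I = 4*(93 - 39531) = 4*(-39438) = -157752)
1/((30840 - 6370)/(-26633 + S(186)) + I) = 1/((30840 - 6370)/(-26633 - 150) - 157752) = 1/(24470/(-26783) - 157752) = 1/(24470*(-1/26783) - 157752) = 1/(-24470/26783 - 157752) = 1/(-4225096286/26783) = -26783/4225096286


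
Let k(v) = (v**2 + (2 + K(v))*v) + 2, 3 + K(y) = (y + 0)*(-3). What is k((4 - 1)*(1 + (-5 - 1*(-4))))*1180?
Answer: 2360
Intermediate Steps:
K(y) = -3 - 3*y (K(y) = -3 + (y + 0)*(-3) = -3 + y*(-3) = -3 - 3*y)
k(v) = 2 + v**2 + v*(-1 - 3*v) (k(v) = (v**2 + (2 + (-3 - 3*v))*v) + 2 = (v**2 + (-1 - 3*v)*v) + 2 = (v**2 + v*(-1 - 3*v)) + 2 = 2 + v**2 + v*(-1 - 3*v))
k((4 - 1)*(1 + (-5 - 1*(-4))))*1180 = (2 - (4 - 1)*(1 + (-5 - 1*(-4))) - 2*(1 + (-5 - 1*(-4)))**2*(4 - 1)**2)*1180 = (2 - 3*(1 + (-5 + 4)) - 2*9*(1 + (-5 + 4))**2)*1180 = (2 - 3*(1 - 1) - 2*9*(1 - 1)**2)*1180 = (2 - 3*0 - 2*(3*0)**2)*1180 = (2 - 1*0 - 2*0**2)*1180 = (2 + 0 - 2*0)*1180 = (2 + 0 + 0)*1180 = 2*1180 = 2360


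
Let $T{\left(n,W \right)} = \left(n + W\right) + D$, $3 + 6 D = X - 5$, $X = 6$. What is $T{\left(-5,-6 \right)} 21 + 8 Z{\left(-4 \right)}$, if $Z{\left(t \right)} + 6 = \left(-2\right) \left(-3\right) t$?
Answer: $-478$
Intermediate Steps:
$D = - \frac{1}{3}$ ($D = - \frac{1}{2} + \frac{6 - 5}{6} = - \frac{1}{2} + \frac{1}{6} \cdot 1 = - \frac{1}{2} + \frac{1}{6} = - \frac{1}{3} \approx -0.33333$)
$T{\left(n,W \right)} = - \frac{1}{3} + W + n$ ($T{\left(n,W \right)} = \left(n + W\right) - \frac{1}{3} = \left(W + n\right) - \frac{1}{3} = - \frac{1}{3} + W + n$)
$Z{\left(t \right)} = -6 + 6 t$ ($Z{\left(t \right)} = -6 + \left(-2\right) \left(-3\right) t = -6 + 6 t$)
$T{\left(-5,-6 \right)} 21 + 8 Z{\left(-4 \right)} = \left(- \frac{1}{3} - 6 - 5\right) 21 + 8 \left(-6 + 6 \left(-4\right)\right) = \left(- \frac{34}{3}\right) 21 + 8 \left(-6 - 24\right) = -238 + 8 \left(-30\right) = -238 - 240 = -478$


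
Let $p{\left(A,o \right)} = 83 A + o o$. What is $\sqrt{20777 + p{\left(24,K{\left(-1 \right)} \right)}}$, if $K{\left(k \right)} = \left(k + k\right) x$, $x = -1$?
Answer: $\sqrt{22773} \approx 150.91$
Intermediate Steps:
$K{\left(k \right)} = - 2 k$ ($K{\left(k \right)} = \left(k + k\right) \left(-1\right) = 2 k \left(-1\right) = - 2 k$)
$p{\left(A,o \right)} = o^{2} + 83 A$ ($p{\left(A,o \right)} = 83 A + o^{2} = o^{2} + 83 A$)
$\sqrt{20777 + p{\left(24,K{\left(-1 \right)} \right)}} = \sqrt{20777 + \left(\left(\left(-2\right) \left(-1\right)\right)^{2} + 83 \cdot 24\right)} = \sqrt{20777 + \left(2^{2} + 1992\right)} = \sqrt{20777 + \left(4 + 1992\right)} = \sqrt{20777 + 1996} = \sqrt{22773}$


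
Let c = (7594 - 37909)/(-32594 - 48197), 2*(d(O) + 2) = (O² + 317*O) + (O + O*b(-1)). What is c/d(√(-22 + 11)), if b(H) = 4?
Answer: -909450/92162252459 - 19522860*I*√11/92162252459 ≈ -9.8679e-6 - 0.00070257*I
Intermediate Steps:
d(O) = -2 + O²/2 + 161*O (d(O) = -2 + ((O² + 317*O) + (O + O*4))/2 = -2 + ((O² + 317*O) + (O + 4*O))/2 = -2 + ((O² + 317*O) + 5*O)/2 = -2 + (O² + 322*O)/2 = -2 + (O²/2 + 161*O) = -2 + O²/2 + 161*O)
c = 30315/80791 (c = -30315/(-80791) = -30315*(-1/80791) = 30315/80791 ≈ 0.37523)
c/d(√(-22 + 11)) = 30315/(80791*(-2 + (√(-22 + 11))²/2 + 161*√(-22 + 11))) = 30315/(80791*(-2 + (√(-11))²/2 + 161*√(-11))) = 30315/(80791*(-2 + (I*√11)²/2 + 161*(I*√11))) = 30315/(80791*(-2 + (½)*(-11) + 161*I*√11)) = 30315/(80791*(-2 - 11/2 + 161*I*√11)) = 30315/(80791*(-15/2 + 161*I*√11))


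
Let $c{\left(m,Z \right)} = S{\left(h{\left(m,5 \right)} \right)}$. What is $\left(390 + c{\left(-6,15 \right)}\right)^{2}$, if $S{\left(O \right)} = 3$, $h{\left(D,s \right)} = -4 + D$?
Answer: $154449$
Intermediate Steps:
$c{\left(m,Z \right)} = 3$
$\left(390 + c{\left(-6,15 \right)}\right)^{2} = \left(390 + 3\right)^{2} = 393^{2} = 154449$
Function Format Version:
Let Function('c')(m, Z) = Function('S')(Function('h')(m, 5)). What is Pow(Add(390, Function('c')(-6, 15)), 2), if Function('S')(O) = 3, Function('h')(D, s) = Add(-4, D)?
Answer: 154449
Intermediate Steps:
Function('c')(m, Z) = 3
Pow(Add(390, Function('c')(-6, 15)), 2) = Pow(Add(390, 3), 2) = Pow(393, 2) = 154449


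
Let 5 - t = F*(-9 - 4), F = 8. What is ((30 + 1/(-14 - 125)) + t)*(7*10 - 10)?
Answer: 1159200/139 ≈ 8339.6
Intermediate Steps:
t = 109 (t = 5 - 8*(-9 - 4) = 5 - 8*(-13) = 5 - 1*(-104) = 5 + 104 = 109)
((30 + 1/(-14 - 125)) + t)*(7*10 - 10) = ((30 + 1/(-14 - 125)) + 109)*(7*10 - 10) = ((30 + 1/(-139)) + 109)*(70 - 10) = ((30 - 1/139) + 109)*60 = (4169/139 + 109)*60 = (19320/139)*60 = 1159200/139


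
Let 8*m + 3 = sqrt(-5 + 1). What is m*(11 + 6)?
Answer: -51/8 + 17*I/4 ≈ -6.375 + 4.25*I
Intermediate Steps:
m = -3/8 + I/4 (m = -3/8 + sqrt(-5 + 1)/8 = -3/8 + sqrt(-4)/8 = -3/8 + (2*I)/8 = -3/8 + I/4 ≈ -0.375 + 0.25*I)
m*(11 + 6) = (-3/8 + I/4)*(11 + 6) = (-3/8 + I/4)*17 = -51/8 + 17*I/4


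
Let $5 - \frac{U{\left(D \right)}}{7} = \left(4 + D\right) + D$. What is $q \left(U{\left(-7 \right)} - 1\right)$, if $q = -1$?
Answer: $-104$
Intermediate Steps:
$U{\left(D \right)} = 7 - 14 D$ ($U{\left(D \right)} = 35 - 7 \left(\left(4 + D\right) + D\right) = 35 - 7 \left(4 + 2 D\right) = 35 - \left(28 + 14 D\right) = 7 - 14 D$)
$q \left(U{\left(-7 \right)} - 1\right) = - (\left(7 - -98\right) - 1) = - (\left(7 + 98\right) - 1) = - (105 - 1) = \left(-1\right) 104 = -104$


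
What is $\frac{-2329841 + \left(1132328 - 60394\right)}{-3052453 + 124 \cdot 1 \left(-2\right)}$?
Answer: $\frac{1257907}{3052701} \approx 0.41206$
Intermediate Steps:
$\frac{-2329841 + \left(1132328 - 60394\right)}{-3052453 + 124 \cdot 1 \left(-2\right)} = \frac{-2329841 + \left(1132328 - 60394\right)}{-3052453 + 124 \left(-2\right)} = \frac{-2329841 + 1071934}{-3052453 - 248} = - \frac{1257907}{-3052701} = \left(-1257907\right) \left(- \frac{1}{3052701}\right) = \frac{1257907}{3052701}$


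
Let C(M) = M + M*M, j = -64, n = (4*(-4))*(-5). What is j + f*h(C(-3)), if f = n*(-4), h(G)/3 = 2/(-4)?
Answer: 416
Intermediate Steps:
n = 80 (n = -16*(-5) = 80)
C(M) = M + M²
h(G) = -3/2 (h(G) = 3*(2/(-4)) = 3*(2*(-¼)) = 3*(-½) = -3/2)
f = -320 (f = 80*(-4) = -320)
j + f*h(C(-3)) = -64 - 320*(-3/2) = -64 + 480 = 416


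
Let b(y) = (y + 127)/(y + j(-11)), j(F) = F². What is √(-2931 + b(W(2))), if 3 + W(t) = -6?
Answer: I*√2297078/28 ≈ 54.129*I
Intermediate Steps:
W(t) = -9 (W(t) = -3 - 6 = -9)
b(y) = (127 + y)/(121 + y) (b(y) = (y + 127)/(y + (-11)²) = (127 + y)/(y + 121) = (127 + y)/(121 + y))
√(-2931 + b(W(2))) = √(-2931 + (127 - 9)/(121 - 9)) = √(-2931 + 118/112) = √(-2931 + (1/112)*118) = √(-2931 + 59/56) = √(-164077/56) = I*√2297078/28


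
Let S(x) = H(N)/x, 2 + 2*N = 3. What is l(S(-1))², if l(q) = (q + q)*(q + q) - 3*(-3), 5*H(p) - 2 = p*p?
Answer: 962361/10000 ≈ 96.236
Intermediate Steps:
N = ½ (N = -1 + (½)*3 = -1 + 3/2 = ½ ≈ 0.50000)
H(p) = ⅖ + p²/5 (H(p) = ⅖ + (p*p)/5 = ⅖ + p²/5)
S(x) = 9/(20*x) (S(x) = (⅖ + (½)²/5)/x = (⅖ + (⅕)*(¼))/x = (⅖ + 1/20)/x = 9/(20*x))
l(q) = 9 + 4*q² (l(q) = (2*q)*(2*q) + 9 = 4*q² + 9 = 9 + 4*q²)
l(S(-1))² = (9 + 4*((9/20)/(-1))²)² = (9 + 4*((9/20)*(-1))²)² = (9 + 4*(-9/20)²)² = (9 + 4*(81/400))² = (9 + 81/100)² = (981/100)² = 962361/10000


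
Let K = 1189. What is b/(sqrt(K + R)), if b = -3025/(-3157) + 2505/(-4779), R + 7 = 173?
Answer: 39686*sqrt(1355)/123898761 ≈ 0.011791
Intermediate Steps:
R = 166 (R = -7 + 173 = 166)
b = 198430/457191 (b = -3025*(-1/3157) + 2505*(-1/4779) = 275/287 - 835/1593 = 198430/457191 ≈ 0.43402)
b/(sqrt(K + R)) = 198430/(457191*(sqrt(1189 + 166))) = 198430/(457191*(sqrt(1355))) = 198430*(sqrt(1355)/1355)/457191 = 39686*sqrt(1355)/123898761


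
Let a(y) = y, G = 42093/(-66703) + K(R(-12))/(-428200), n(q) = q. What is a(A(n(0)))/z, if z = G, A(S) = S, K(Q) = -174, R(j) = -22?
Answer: 0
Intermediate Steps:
G = -9006308139/14281112300 (G = 42093/(-66703) - 174/(-428200) = 42093*(-1/66703) - 174*(-1/428200) = -42093/66703 + 87/214100 = -9006308139/14281112300 ≈ -0.63064)
z = -9006308139/14281112300 ≈ -0.63064
a(A(n(0)))/z = 0/(-9006308139/14281112300) = 0*(-14281112300/9006308139) = 0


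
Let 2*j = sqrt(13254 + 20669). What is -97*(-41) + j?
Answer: 3977 + sqrt(33923)/2 ≈ 4069.1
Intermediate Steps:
j = sqrt(33923)/2 (j = sqrt(13254 + 20669)/2 = sqrt(33923)/2 ≈ 92.091)
-97*(-41) + j = -97*(-41) + sqrt(33923)/2 = 3977 + sqrt(33923)/2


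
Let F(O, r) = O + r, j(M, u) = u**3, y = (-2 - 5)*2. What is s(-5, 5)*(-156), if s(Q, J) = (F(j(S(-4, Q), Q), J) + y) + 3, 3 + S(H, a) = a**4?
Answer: 20436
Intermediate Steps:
S(H, a) = -3 + a**4
y = -14 (y = -7*2 = -14)
s(Q, J) = -11 + J + Q**3 (s(Q, J) = ((Q**3 + J) - 14) + 3 = ((J + Q**3) - 14) + 3 = (-14 + J + Q**3) + 3 = -11 + J + Q**3)
s(-5, 5)*(-156) = (-11 + 5 + (-5)**3)*(-156) = (-11 + 5 - 125)*(-156) = -131*(-156) = 20436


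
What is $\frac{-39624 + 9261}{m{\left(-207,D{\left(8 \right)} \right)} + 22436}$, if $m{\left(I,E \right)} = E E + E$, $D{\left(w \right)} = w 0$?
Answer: $- \frac{30363}{22436} \approx -1.3533$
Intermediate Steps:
$D{\left(w \right)} = 0$
$m{\left(I,E \right)} = E + E^{2}$ ($m{\left(I,E \right)} = E^{2} + E = E + E^{2}$)
$\frac{-39624 + 9261}{m{\left(-207,D{\left(8 \right)} \right)} + 22436} = \frac{-39624 + 9261}{0 \left(1 + 0\right) + 22436} = - \frac{30363}{0 \cdot 1 + 22436} = - \frac{30363}{0 + 22436} = - \frac{30363}{22436}$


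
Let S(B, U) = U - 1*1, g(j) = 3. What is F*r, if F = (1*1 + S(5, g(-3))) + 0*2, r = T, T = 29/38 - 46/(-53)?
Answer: 9855/2014 ≈ 4.8932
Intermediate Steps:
S(B, U) = -1 + U (S(B, U) = U - 1 = -1 + U)
T = 3285/2014 (T = 29*(1/38) - 46*(-1/53) = 29/38 + 46/53 = 3285/2014 ≈ 1.6311)
r = 3285/2014 ≈ 1.6311
F = 3 (F = (1*1 + (-1 + 3)) + 0*2 = (1 + 2) + 0 = 3 + 0 = 3)
F*r = 3*(3285/2014) = 9855/2014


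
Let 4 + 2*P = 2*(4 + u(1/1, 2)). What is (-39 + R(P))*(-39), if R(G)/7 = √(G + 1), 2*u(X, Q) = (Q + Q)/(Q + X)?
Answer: 1521 - 91*√33 ≈ 998.25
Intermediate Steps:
u(X, Q) = Q/(Q + X) (u(X, Q) = ((Q + Q)/(Q + X))/2 = ((2*Q)/(Q + X))/2 = (2*Q/(Q + X))/2 = Q/(Q + X))
P = 8/3 (P = -2 + (2*(4 + 2/(2 + 1/1)))/2 = -2 + (2*(4 + 2/(2 + 1)))/2 = -2 + (2*(4 + 2/3))/2 = -2 + (2*(4 + 2*(⅓)))/2 = -2 + (2*(4 + ⅔))/2 = -2 + (2*(14/3))/2 = -2 + (½)*(28/3) = -2 + 14/3 = 8/3 ≈ 2.6667)
R(G) = 7*√(1 + G) (R(G) = 7*√(G + 1) = 7*√(1 + G))
(-39 + R(P))*(-39) = (-39 + 7*√(1 + 8/3))*(-39) = (-39 + 7*√(11/3))*(-39) = (-39 + 7*(√33/3))*(-39) = (-39 + 7*√33/3)*(-39) = 1521 - 91*√33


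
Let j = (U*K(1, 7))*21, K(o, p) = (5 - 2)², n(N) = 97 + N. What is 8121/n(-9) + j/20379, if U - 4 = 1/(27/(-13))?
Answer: 165556379/1793352 ≈ 92.317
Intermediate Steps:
K(o, p) = 9 (K(o, p) = 3² = 9)
U = 95/27 (U = 4 + 1/(27/(-13)) = 4 + 1/(27*(-1/13)) = 4 + 1/(-27/13) = 4 - 13/27 = 95/27 ≈ 3.5185)
j = 665 (j = ((95/27)*9)*21 = (95/3)*21 = 665)
8121/n(-9) + j/20379 = 8121/(97 - 9) + 665/20379 = 8121/88 + 665*(1/20379) = 8121*(1/88) + 665/20379 = 8121/88 + 665/20379 = 165556379/1793352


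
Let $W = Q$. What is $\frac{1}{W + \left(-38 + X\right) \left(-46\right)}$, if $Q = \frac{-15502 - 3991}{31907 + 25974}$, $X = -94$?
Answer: $\frac{57881}{351433939} \approx 0.0001647$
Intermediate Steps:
$Q = - \frac{19493}{57881} \approx -0.33678$
$W = - \frac{19493}{57881} \approx -0.33678$
$\frac{1}{W + \left(-38 + X\right) \left(-46\right)} = \frac{1}{- \frac{19493}{57881} + \left(-38 - 94\right) \left(-46\right)} = \frac{1}{- \frac{19493}{57881} - -6072} = \frac{1}{- \frac{19493}{57881} + 6072} = \frac{1}{\frac{351433939}{57881}} = \frac{57881}{351433939}$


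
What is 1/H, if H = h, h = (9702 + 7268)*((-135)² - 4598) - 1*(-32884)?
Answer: 1/231283074 ≈ 4.3237e-9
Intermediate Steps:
h = 231283074 (h = 16970*(18225 - 4598) + 32884 = 16970*13627 + 32884 = 231250190 + 32884 = 231283074)
H = 231283074
1/H = 1/231283074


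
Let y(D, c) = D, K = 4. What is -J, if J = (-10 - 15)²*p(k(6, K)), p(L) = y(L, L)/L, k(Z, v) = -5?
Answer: -625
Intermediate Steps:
p(L) = 1 (p(L) = L/L = 1)
J = 625 (J = (-10 - 15)²*1 = (-25)²*1 = 625*1 = 625)
-J = -1*625 = -625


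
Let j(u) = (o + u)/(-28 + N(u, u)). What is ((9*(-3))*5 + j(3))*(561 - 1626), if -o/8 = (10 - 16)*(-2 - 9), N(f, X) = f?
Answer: 121410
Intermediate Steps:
o = -528 (o = -8*(10 - 16)*(-2 - 9) = -(-48)*(-11) = -8*66 = -528)
j(u) = (-528 + u)/(-28 + u)
((9*(-3))*5 + j(3))*(561 - 1626) = ((9*(-3))*5 + (-528 + 3)/(-28 + 3))*(561 - 1626) = (-27*5 - 525/(-25))*(-1065) = (-135 - 1/25*(-525))*(-1065) = (-135 + 21)*(-1065) = -114*(-1065) = 121410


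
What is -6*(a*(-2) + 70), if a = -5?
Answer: -480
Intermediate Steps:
-6*(a*(-2) + 70) = -6*(-5*(-2) + 70) = -6*(10 + 70) = -6*80 = -480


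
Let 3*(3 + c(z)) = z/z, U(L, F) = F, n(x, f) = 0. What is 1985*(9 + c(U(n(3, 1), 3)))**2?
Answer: 716585/9 ≈ 79621.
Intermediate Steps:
c(z) = -8/3 (c(z) = -3 + (z/z)/3 = -3 + (1/3)*1 = -3 + 1/3 = -8/3)
1985*(9 + c(U(n(3, 1), 3)))**2 = 1985*(9 - 8/3)**2 = 1985*(19/3)**2 = 1985*(361/9) = 716585/9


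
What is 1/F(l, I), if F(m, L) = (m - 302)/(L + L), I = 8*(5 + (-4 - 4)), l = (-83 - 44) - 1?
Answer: 24/215 ≈ 0.11163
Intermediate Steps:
l = -128 (l = -127 - 1 = -128)
I = -24 (I = 8*(5 - 8) = 8*(-3) = -24)
F(m, L) = (-302 + m)/(2*L) (F(m, L) = (-302 + m)/((2*L)) = (-302 + m)*(1/(2*L)) = (-302 + m)/(2*L))
1/F(l, I) = 1/((½)*(-302 - 128)/(-24)) = 1/((½)*(-1/24)*(-430)) = 1/(215/24) = 24/215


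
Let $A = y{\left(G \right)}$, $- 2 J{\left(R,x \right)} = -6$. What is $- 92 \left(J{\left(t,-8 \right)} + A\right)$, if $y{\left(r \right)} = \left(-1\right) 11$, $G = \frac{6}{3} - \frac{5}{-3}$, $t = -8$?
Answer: $736$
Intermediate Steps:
$J{\left(R,x \right)} = 3$ ($J{\left(R,x \right)} = \left(- \frac{1}{2}\right) \left(-6\right) = 3$)
$G = \frac{11}{3}$ ($G = 6 \cdot \frac{1}{3} - - \frac{5}{3} = 2 + \frac{5}{3} = \frac{11}{3} \approx 3.6667$)
$y{\left(r \right)} = -11$
$A = -11$
$- 92 \left(J{\left(t,-8 \right)} + A\right) = - 92 \left(3 - 11\right) = \left(-92\right) \left(-8\right) = 736$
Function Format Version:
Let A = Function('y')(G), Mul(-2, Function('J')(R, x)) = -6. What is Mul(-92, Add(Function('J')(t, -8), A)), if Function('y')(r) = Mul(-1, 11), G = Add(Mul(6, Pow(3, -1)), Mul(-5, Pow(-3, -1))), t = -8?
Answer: 736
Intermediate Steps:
Function('J')(R, x) = 3 (Function('J')(R, x) = Mul(Rational(-1, 2), -6) = 3)
G = Rational(11, 3) (G = Add(Mul(6, Rational(1, 3)), Mul(-5, Rational(-1, 3))) = Add(2, Rational(5, 3)) = Rational(11, 3) ≈ 3.6667)
Function('y')(r) = -11
A = -11
Mul(-92, Add(Function('J')(t, -8), A)) = Mul(-92, Add(3, -11)) = Mul(-92, -8) = 736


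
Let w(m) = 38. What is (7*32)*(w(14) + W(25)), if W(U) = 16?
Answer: 12096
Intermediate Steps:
(7*32)*(w(14) + W(25)) = (7*32)*(38 + 16) = 224*54 = 12096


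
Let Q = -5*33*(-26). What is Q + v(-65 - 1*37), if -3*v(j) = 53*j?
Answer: 6092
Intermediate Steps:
v(j) = -53*j/3
Q = 4290 (Q = -165*(-26) = 4290)
Q + v(-65 - 1*37) = 4290 - 53*(-65 - 1*37)/3 = 4290 - 53*(-65 - 37)/3 = 4290 - 53/3*(-102) = 4290 + 1802 = 6092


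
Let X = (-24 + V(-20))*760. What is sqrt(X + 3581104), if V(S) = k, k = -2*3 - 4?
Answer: 8*sqrt(55551) ≈ 1885.5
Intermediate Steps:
k = -10 (k = -6 - 4 = -10)
V(S) = -10
X = -25840 (X = (-24 - 10)*760 = -34*760 = -25840)
sqrt(X + 3581104) = sqrt(-25840 + 3581104) = sqrt(3555264) = 8*sqrt(55551)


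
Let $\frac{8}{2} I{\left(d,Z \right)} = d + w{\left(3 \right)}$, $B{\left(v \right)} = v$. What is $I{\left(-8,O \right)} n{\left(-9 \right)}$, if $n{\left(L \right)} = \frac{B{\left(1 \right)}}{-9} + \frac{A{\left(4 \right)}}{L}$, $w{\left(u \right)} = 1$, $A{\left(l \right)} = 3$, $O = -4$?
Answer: $\frac{7}{9} \approx 0.77778$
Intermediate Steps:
$n{\left(L \right)} = - \frac{1}{9} + \frac{3}{L}$ ($n{\left(L \right)} = 1 \frac{1}{-9} + \frac{3}{L} = 1 \left(- \frac{1}{9}\right) + \frac{3}{L} = - \frac{1}{9} + \frac{3}{L}$)
$I{\left(d,Z \right)} = \frac{1}{4} + \frac{d}{4}$ ($I{\left(d,Z \right)} = \frac{d + 1}{4} = \frac{1 + d}{4} = \frac{1}{4} + \frac{d}{4}$)
$I{\left(-8,O \right)} n{\left(-9 \right)} = \left(\frac{1}{4} + \frac{1}{4} \left(-8\right)\right) \frac{27 - -9}{9 \left(-9\right)} = \left(\frac{1}{4} - 2\right) \frac{1}{9} \left(- \frac{1}{9}\right) \left(27 + 9\right) = - \frac{7 \cdot \frac{1}{9} \left(- \frac{1}{9}\right) 36}{4} = \left(- \frac{7}{4}\right) \left(- \frac{4}{9}\right) = \frac{7}{9}$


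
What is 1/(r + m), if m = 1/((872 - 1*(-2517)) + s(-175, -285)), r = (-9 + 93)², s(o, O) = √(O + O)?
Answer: 16208890057/114369933024749 + I*√570/571849665123745 ≈ 0.00014172 + 4.175e-14*I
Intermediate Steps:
s(o, O) = √2*√O (s(o, O) = √(2*O) = √2*√O)
r = 7056 (r = 84² = 7056)
m = 1/(3389 + I*√570) (m = 1/((872 - 1*(-2517)) + √2*√(-285)) = 1/((872 + 2517) + √2*(I*√285)) = 1/(3389 + I*√570) ≈ 0.00029506 - 2.079e-6*I)
1/(r + m) = 1/(7056 + (3389/11485891 - I*√570/11485891)) = 1/(81044450285/11485891 - I*√570/11485891)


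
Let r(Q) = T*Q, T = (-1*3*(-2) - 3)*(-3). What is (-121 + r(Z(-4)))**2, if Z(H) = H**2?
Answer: 70225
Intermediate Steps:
T = -9 (T = (-3*(-2) - 3)*(-3) = (6 - 3)*(-3) = 3*(-3) = -9)
r(Q) = -9*Q
(-121 + r(Z(-4)))**2 = (-121 - 9*(-4)**2)**2 = (-121 - 9*16)**2 = (-121 - 144)**2 = (-265)**2 = 70225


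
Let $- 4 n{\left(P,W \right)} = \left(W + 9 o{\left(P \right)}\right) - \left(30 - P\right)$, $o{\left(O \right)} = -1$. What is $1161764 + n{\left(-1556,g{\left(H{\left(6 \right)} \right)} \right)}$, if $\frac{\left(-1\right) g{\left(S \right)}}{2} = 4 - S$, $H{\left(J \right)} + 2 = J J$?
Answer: $\frac{4648591}{4} \approx 1.1621 \cdot 10^{6}$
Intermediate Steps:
$H{\left(J \right)} = -2 + J^{2}$ ($H{\left(J \right)} = -2 + J J = -2 + J^{2}$)
$g{\left(S \right)} = -8 + 2 S$ ($g{\left(S \right)} = - 2 \left(4 - S\right) = -8 + 2 S$)
$n{\left(P,W \right)} = \frac{39}{4} - \frac{P}{4} - \frac{W}{4}$ ($n{\left(P,W \right)} = - \frac{\left(W + 9 \left(-1\right)\right) - \left(30 - P\right)}{4} = - \frac{\left(W - 9\right) + \left(-30 + P\right)}{4} = - \frac{\left(-9 + W\right) + \left(-30 + P\right)}{4} = - \frac{-39 + P + W}{4} = \frac{39}{4} - \frac{P}{4} - \frac{W}{4}$)
$1161764 + n{\left(-1556,g{\left(H{\left(6 \right)} \right)} \right)} = 1161764 - \left(- \frac{1595}{4} + \frac{-8 + 2 \left(-2 + 6^{2}\right)}{4}\right) = 1161764 + \left(\frac{39}{4} + 389 - \frac{-8 + 2 \left(-2 + 36\right)}{4}\right) = 1161764 + \left(\frac{39}{4} + 389 - \frac{-8 + 2 \cdot 34}{4}\right) = 1161764 + \left(\frac{39}{4} + 389 - \frac{-8 + 68}{4}\right) = 1161764 + \left(\frac{39}{4} + 389 - 15\right) = 1161764 + \frac{1535}{4} = \frac{4648591}{4}$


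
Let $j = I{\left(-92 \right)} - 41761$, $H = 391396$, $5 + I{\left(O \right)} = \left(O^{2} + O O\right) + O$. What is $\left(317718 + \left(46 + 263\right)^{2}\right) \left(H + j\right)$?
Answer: $151423384734$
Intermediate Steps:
$I{\left(O \right)} = -5 + O + 2 O^{2}$ ($I{\left(O \right)} = -5 + \left(\left(O^{2} + O O\right) + O\right) = -5 + \left(\left(O^{2} + O^{2}\right) + O\right) = -5 + \left(2 O^{2} + O\right) = -5 + \left(O + 2 O^{2}\right) = -5 + O + 2 O^{2}$)
$j = -24930$ ($j = \left(-5 - 92 + 2 \left(-92\right)^{2}\right) - 41761 = \left(-5 - 92 + 2 \cdot 8464\right) - 41761 = \left(-5 - 92 + 16928\right) - 41761 = 16831 - 41761 = -24930$)
$\left(317718 + \left(46 + 263\right)^{2}\right) \left(H + j\right) = \left(317718 + \left(46 + 263\right)^{2}\right) \left(391396 - 24930\right) = \left(317718 + 309^{2}\right) 366466 = \left(317718 + 95481\right) 366466 = 413199 \cdot 366466 = 151423384734$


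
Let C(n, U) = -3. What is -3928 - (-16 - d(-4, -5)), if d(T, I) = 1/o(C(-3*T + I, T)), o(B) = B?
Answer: -11737/3 ≈ -3912.3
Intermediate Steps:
d(T, I) = -⅓ (d(T, I) = 1/(-3) = -⅓)
-3928 - (-16 - d(-4, -5)) = -3928 - (-16 - 1*(-⅓)) = -3928 - (-16 + ⅓) = -3928 - 1*(-47/3) = -3928 + 47/3 = -11737/3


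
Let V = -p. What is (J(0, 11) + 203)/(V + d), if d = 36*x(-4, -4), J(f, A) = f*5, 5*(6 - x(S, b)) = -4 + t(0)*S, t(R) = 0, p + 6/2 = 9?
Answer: 1015/1194 ≈ 0.85008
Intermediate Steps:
p = 6 (p = -3 + 9 = 6)
x(S, b) = 34/5 (x(S, b) = 6 - (-4 + 0*S)/5 = 6 - (-4 + 0)/5 = 6 - 1/5*(-4) = 6 + 4/5 = 34/5)
J(f, A) = 5*f
V = -6 (V = -1*6 = -6)
d = 1224/5 (d = 36*(34/5) = 1224/5 ≈ 244.80)
(J(0, 11) + 203)/(V + d) = (5*0 + 203)/(-6 + 1224/5) = (0 + 203)/(1194/5) = 203*(5/1194) = 1015/1194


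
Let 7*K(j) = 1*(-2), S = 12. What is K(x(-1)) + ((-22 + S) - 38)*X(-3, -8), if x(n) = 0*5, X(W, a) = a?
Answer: 2686/7 ≈ 383.71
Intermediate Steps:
x(n) = 0
K(j) = -2/7 (K(j) = (1*(-2))/7 = (⅐)*(-2) = -2/7)
K(x(-1)) + ((-22 + S) - 38)*X(-3, -8) = -2/7 + ((-22 + 12) - 38)*(-8) = -2/7 + (-10 - 38)*(-8) = -2/7 - 48*(-8) = -2/7 + 384 = 2686/7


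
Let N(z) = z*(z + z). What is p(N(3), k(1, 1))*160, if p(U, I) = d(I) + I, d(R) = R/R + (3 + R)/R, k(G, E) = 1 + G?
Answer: 880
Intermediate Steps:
d(R) = 1 + (3 + R)/R
N(z) = 2*z² (N(z) = z*(2*z) = 2*z²)
p(U, I) = 2 + I + 3/I (p(U, I) = (2 + 3/I) + I = 2 + I + 3/I)
p(N(3), k(1, 1))*160 = (2 + (1 + 1) + 3/(1 + 1))*160 = (2 + 2 + 3/2)*160 = (11/2)*160 = 880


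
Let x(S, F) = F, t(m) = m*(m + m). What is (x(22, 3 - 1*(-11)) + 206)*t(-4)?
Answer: 7040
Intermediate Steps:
t(m) = 2*m² (t(m) = m*(2*m) = 2*m²)
(x(22, 3 - 1*(-11)) + 206)*t(-4) = ((3 - 1*(-11)) + 206)*(2*(-4)²) = ((3 + 11) + 206)*(2*16) = (14 + 206)*32 = 220*32 = 7040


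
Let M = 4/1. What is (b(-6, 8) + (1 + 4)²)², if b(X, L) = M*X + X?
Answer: 25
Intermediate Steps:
M = 4 (M = 1*4 = 4)
b(X, L) = 5*X (b(X, L) = 4*X + X = 5*X)
(b(-6, 8) + (1 + 4)²)² = (5*(-6) + (1 + 4)²)² = (-30 + 5²)² = (-30 + 25)² = (-5)² = 25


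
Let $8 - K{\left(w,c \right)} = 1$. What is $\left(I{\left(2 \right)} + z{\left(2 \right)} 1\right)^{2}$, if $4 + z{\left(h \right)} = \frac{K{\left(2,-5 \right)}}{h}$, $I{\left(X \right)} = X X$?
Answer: $\frac{49}{4} \approx 12.25$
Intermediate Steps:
$I{\left(X \right)} = X^{2}$
$K{\left(w,c \right)} = 7$ ($K{\left(w,c \right)} = 8 - 1 = 7$)
$z{\left(h \right)} = -4 + \frac{7}{h}$
$\left(I{\left(2 \right)} + z{\left(2 \right)} 1\right)^{2} = \left(2^{2} + \left(-4 + \frac{7}{2}\right) 1\right)^{2} = \left(4 + \left(-4 + 7 \cdot \frac{1}{2}\right) 1\right)^{2} = \left(4 + \left(-4 + \frac{7}{2}\right) 1\right)^{2} = \left(4 - \frac{1}{2}\right)^{2} = \left(\frac{7}{2}\right)^{2} = \frac{49}{4}$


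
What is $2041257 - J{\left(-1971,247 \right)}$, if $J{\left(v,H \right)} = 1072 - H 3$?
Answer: $2040926$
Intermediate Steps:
$J{\left(v,H \right)} = 1072 - 3 H$
$2041257 - J{\left(-1971,247 \right)} = 2041257 - \left(1072 - 741\right) = 2041257 - 331 = 2040926$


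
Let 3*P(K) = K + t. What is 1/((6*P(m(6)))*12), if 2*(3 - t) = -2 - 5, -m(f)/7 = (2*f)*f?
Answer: -1/11940 ≈ -8.3752e-5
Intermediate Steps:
m(f) = -14*f**2 (m(f) = -7*2*f*f = -14*f**2)
t = 13/2 (t = 3 - (-2 - 5)/2 = 3 - 1/2*(-7) = 3 + 7/2 = 13/2 ≈ 6.5000)
P(K) = 13/6 + K/3 (P(K) = (K + 13/2)/3 = (13/2 + K)/3 = 13/6 + K/3)
1/((6*P(m(6)))*12) = 1/((6*(13/6 + (-14*6**2)/3))*12) = 1/((6*(13/6 + (-14*36)/3))*12) = 1/((6*(13/6 + (1/3)*(-504)))*12) = 1/((6*(13/6 - 168))*12) = 1/((6*(-995/6))*12) = 1/(-995*12) = 1/(-11940) = -1/11940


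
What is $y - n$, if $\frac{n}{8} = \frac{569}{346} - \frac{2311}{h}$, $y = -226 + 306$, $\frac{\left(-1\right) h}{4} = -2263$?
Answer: $\frac{26968938}{391499} \approx 68.886$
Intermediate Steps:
$h = 9052$ ($h = \left(-4\right) \left(-2263\right) = 9052$)
$y = 80$
$n = \frac{4350982}{391499}$ ($n = 8 \left(\frac{569}{346} - \frac{2311}{9052}\right) = 8 \cdot \frac{2175491}{1565996} = \frac{4350982}{391499} \approx 11.114$)
$y - n = 80 - \frac{4350982}{391499} = \frac{26968938}{391499}$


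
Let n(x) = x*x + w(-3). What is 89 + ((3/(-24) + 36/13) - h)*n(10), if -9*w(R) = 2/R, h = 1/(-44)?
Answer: 203571/572 ≈ 355.89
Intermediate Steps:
h = -1/44 ≈ -0.022727
w(R) = -2/(9*R)
n(x) = 2/27 + x**2 (n(x) = x*x - 2/9/(-3) = x**2 - 2/9*(-1/3) = x**2 + 2/27 = 2/27 + x**2)
89 + ((3/(-24) + 36/13) - h)*n(10) = 89 + ((3/(-24) + 36/13) - 1*(-1/44))*(2/27 + 10**2) = 89 + ((3*(-1/24) + 36*(1/13)) + 1/44)*(2/27 + 100) = 89 + ((-1/8 + 36/13) + 1/44)*(2702/27) = 89 + (275/104 + 1/44)*(2702/27) = 89 + (3051/1144)*(2702/27) = 89 + 152663/572 = 203571/572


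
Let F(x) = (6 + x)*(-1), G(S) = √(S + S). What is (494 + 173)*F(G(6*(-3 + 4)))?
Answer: -4002 - 1334*√3 ≈ -6312.6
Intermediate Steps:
G(S) = √2*√S (G(S) = √(2*S) = √2*√S)
F(x) = -6 - x
(494 + 173)*F(G(6*(-3 + 4))) = (494 + 173)*(-6 - √2*√(6*(-3 + 4))) = 667*(-6 - √2*√(6*1)) = 667*(-6 - √2*√6) = 667*(-6 - 2*√3) = -4002 - 1334*√3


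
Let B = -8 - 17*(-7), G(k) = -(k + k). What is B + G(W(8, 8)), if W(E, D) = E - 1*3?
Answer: 101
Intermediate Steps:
W(E, D) = -3 + E (W(E, D) = E - 3 = -3 + E)
G(k) = -2*k
B = 111 (B = -8 + 119 = 111)
B + G(W(8, 8)) = 111 - 2*(-3 + 8) = 111 - 2*5 = 111 - 10 = 101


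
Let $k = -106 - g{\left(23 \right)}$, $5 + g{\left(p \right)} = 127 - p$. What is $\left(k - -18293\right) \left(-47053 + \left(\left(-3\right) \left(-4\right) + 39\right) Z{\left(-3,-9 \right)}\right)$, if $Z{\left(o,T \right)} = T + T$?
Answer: $-867699448$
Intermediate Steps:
$g{\left(p \right)} = 122 - p$ ($g{\left(p \right)} = -5 - \left(-127 + p\right) = 122 - p$)
$Z{\left(o,T \right)} = 2 T$
$k = -205$ ($k = -106 - \left(122 - 23\right) = -106 - 99 = -205$)
$\left(k - -18293\right) \left(-47053 + \left(\left(-3\right) \left(-4\right) + 39\right) Z{\left(-3,-9 \right)}\right) = \left(-205 - -18293\right) \left(-47053 + \left(\left(-3\right) \left(-4\right) + 39\right) 2 \left(-9\right)\right) = \left(-205 + 18293\right) \left(-47053 + \left(12 + 39\right) \left(-18\right)\right) = 18088 \left(-47053 + 51 \left(-18\right)\right) = 18088 \left(-47053 - 918\right) = 18088 \left(-47971\right) = -867699448$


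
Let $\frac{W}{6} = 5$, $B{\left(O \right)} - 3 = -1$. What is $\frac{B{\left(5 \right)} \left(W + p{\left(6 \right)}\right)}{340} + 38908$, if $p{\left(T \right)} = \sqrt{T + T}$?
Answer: $\frac{661439}{17} + \frac{\sqrt{3}}{85} \approx 38908.0$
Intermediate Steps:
$B{\left(O \right)} = 2$ ($B{\left(O \right)} = 3 - 1 = 2$)
$p{\left(T \right)} = \sqrt{2} \sqrt{T}$ ($p{\left(T \right)} = \sqrt{2 T} = \sqrt{2} \sqrt{T}$)
$W = 30$ ($W = 6 \cdot 5 = 30$)
$\frac{B{\left(5 \right)} \left(W + p{\left(6 \right)}\right)}{340} + 38908 = \frac{2 \left(30 + \sqrt{2} \sqrt{6}\right)}{340} + 38908 = \frac{2 \left(30 + 2 \sqrt{3}\right)}{340} + 38908 = \frac{60 + 4 \sqrt{3}}{340} + 38908 = \left(\frac{3}{17} + \frac{\sqrt{3}}{85}\right) + 38908 = \frac{661439}{17} + \frac{\sqrt{3}}{85}$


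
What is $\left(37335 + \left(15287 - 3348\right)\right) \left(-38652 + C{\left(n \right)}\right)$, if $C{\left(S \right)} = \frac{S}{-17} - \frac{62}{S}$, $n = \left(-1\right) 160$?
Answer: $- \frac{1294757943341}{680} \approx -1.9041 \cdot 10^{9}$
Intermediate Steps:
$n = -160$
$C{\left(S \right)} = - \frac{62}{S} - \frac{S}{17}$ ($C{\left(S \right)} = S \left(- \frac{1}{17}\right) - \frac{62}{S} = - \frac{S}{17} - \frac{62}{S} = - \frac{62}{S} - \frac{S}{17}$)
$\left(37335 + \left(15287 - 3348\right)\right) \left(-38652 + C{\left(n \right)}\right) = \left(37335 + \left(15287 - 3348\right)\right) \left(-38652 - \left(- \frac{160}{17} + \frac{62}{-160}\right)\right) = \left(37335 + 11939\right) \left(-38652 + \left(\left(-62\right) \left(- \frac{1}{160}\right) + \frac{160}{17}\right)\right) = 49274 \left(-38652 + \left(\frac{31}{80} + \frac{160}{17}\right)\right) = 49274 \left(-38652 + \frac{13327}{1360}\right) = 49274 \left(- \frac{52553393}{1360}\right) = - \frac{1294757943341}{680}$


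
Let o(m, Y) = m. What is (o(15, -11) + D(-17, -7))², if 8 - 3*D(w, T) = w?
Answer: 4900/9 ≈ 544.44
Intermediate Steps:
D(w, T) = 8/3 - w/3
(o(15, -11) + D(-17, -7))² = (15 + (8/3 - ⅓*(-17)))² = (15 + (8/3 + 17/3))² = (15 + 25/3)² = (70/3)² = 4900/9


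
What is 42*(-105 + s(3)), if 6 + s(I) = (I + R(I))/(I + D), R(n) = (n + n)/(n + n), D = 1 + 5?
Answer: -13930/3 ≈ -4643.3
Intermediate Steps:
D = 6
R(n) = 1 (R(n) = (2*n)/((2*n)) = (2*n)*(1/(2*n)) = 1)
s(I) = -6 + (1 + I)/(6 + I) (s(I) = -6 + (I + 1)/(I + 6) = -6 + (1 + I)/(6 + I))
42*(-105 + s(3)) = 42*(-105 + 5*(-7 - 1*3)/(6 + 3)) = 42*(-105 + 5*(-7 - 3)/9) = 42*(-105 + 5*(⅑)*(-10)) = 42*(-105 - 50/9) = 42*(-995/9) = -13930/3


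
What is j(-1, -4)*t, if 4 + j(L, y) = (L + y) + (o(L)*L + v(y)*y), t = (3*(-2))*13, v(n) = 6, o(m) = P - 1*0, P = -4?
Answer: 2262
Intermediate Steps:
o(m) = -4 (o(m) = -4 - 1*0 = -4 + 0 = -4)
t = -78 (t = -6*13 = -78)
j(L, y) = -4 - 3*L + 7*y (j(L, y) = -4 + ((L + y) + (-4*L + 6*y)) = -4 + (-3*L + 7*y) = -4 - 3*L + 7*y)
j(-1, -4)*t = (-4 - 3*(-1) + 7*(-4))*(-78) = (-4 + 3 - 28)*(-78) = -29*(-78) = 2262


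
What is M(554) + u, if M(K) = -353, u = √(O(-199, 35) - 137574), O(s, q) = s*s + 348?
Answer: -353 + 5*I*√3905 ≈ -353.0 + 312.45*I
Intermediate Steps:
O(s, q) = 348 + s² (O(s, q) = s² + 348 = 348 + s²)
u = 5*I*√3905 (u = √((348 + (-199)²) - 137574) = √((348 + 39601) - 137574) = √(39949 - 137574) = √(-97625) = 5*I*√3905 ≈ 312.45*I)
M(554) + u = -353 + 5*I*√3905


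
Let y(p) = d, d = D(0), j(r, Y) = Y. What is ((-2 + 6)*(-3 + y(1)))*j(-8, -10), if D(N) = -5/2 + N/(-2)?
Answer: 220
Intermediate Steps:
D(N) = -5/2 - N/2 (D(N) = -5*½ + N*(-½) = -5/2 - N/2)
d = -5/2 (d = -5/2 - ½*0 = -5/2 + 0 = -5/2 ≈ -2.5000)
y(p) = -5/2
((-2 + 6)*(-3 + y(1)))*j(-8, -10) = ((-2 + 6)*(-3 - 5/2))*(-10) = (4*(-11/2))*(-10) = -22*(-10) = 220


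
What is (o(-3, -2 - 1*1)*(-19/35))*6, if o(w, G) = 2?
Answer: -228/35 ≈ -6.5143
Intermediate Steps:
(o(-3, -2 - 1*1)*(-19/35))*6 = (2*(-19/35))*6 = -38/35*6 = -228/35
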